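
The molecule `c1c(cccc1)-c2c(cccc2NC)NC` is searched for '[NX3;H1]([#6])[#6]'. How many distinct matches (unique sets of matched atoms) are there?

2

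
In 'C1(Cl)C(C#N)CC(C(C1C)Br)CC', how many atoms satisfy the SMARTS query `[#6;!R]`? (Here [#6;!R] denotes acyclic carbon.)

4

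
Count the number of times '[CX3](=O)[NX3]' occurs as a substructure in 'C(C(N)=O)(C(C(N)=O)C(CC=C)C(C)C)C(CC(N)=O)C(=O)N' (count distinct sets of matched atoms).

4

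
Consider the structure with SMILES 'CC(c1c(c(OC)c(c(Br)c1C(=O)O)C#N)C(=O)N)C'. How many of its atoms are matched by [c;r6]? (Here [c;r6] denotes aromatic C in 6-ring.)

The query [c;r6] means: aromatic carbon that belongs to a six-membered ring.
Check the 20 heavy atoms by environment: 6× c (aromatic, in 6-ring) → match; 7× C (acyclic) → no; 2× N (acyclic) → no; 1× Br (acyclic) → no; 4× O (acyclic) → no.
That gives 6 matching atoms.

6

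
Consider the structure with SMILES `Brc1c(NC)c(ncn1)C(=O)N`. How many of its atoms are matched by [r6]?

The query [r6] means: r6 matches atoms in a six-membered ring.
Check the 12 heavy atoms by environment: 2× n (aromatic, in 6-ring) → match; 4× c (aromatic, in 6-ring) → match; 2× C (acyclic) → no; 1× O (acyclic) → no; 2× N (acyclic) → no; 1× Br (acyclic) → no.
Summing the matching environments: 2 + 4 = 6 matching atoms.

6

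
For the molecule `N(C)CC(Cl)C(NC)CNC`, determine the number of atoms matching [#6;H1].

2

The query [#6;H1] means: any carbon bearing exactly one hydrogen.
Check the 11 heavy atoms by environment: 2× C (H2) → no; 2× C (H1) → match; 3× N (H1) → no; 3× C (H3) → no; 1× Cl (H0) → no.
That gives 2 matching atoms.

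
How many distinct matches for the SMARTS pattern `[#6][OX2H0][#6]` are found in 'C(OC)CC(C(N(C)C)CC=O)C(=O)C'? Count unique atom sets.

1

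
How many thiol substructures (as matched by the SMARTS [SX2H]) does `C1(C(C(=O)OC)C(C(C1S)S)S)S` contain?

[SX2H] is the SMARTS for a thiol: an aliphatic sulfur with two connections, one being H.
The molecule carries 4 separate instances of a thiol (-SH) meeting every constraint; each maps to a distinct set of atoms, giving 4 matches.

4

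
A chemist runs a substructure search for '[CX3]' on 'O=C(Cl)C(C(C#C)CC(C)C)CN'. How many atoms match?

1

Check the 13 heavy atoms by environment: 7× C (X4) → no; 1× N (X3) → no; 1× C (X3) → match; 1× O (X1) → no; 1× Cl (X1) → no; 2× C (X2) → no.
That gives 1 matching atom.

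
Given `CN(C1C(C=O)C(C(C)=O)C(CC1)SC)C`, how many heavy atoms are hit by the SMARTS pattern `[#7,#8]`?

3

The query [#7,#8] means: nitrogen or oxygen (comma = OR).
Check the 16 heavy atoms by environment: 12× C → no; 1× N → match; 1× S → no; 2× O → match.
Summing the matching environments: 1 + 2 = 3 matching atoms.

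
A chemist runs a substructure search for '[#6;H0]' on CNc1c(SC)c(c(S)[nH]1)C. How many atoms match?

4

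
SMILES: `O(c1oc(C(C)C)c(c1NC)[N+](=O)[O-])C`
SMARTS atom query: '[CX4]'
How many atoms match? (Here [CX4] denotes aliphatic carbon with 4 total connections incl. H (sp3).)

5

The query [CX4] means: C with X4: aliphatic carbon with exactly 4 total connections (bonds + H).
Check the 15 heavy atoms by environment: 1× o (aromatic, X2) → no; 4× c (aromatic, X3) → no; 1× N (charge +1, X3) → no; 1× O (charge -1, X1) → no; 1× O (X1) → no; 5× C (X4) → match; 1× N (X3) → no; 1× O (X2) → no.
That gives 5 matching atoms.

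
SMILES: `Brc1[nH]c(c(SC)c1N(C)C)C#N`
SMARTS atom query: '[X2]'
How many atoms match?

2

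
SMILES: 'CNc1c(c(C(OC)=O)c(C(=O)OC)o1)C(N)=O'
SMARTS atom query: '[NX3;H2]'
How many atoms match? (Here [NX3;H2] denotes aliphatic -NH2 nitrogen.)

1

Check the 18 heavy atoms by environment: 1× o (aromatic, H0, X2) → no; 4× c (aromatic, H0, X3) → no; 3× C (H0, X3) → no; 3× O (H0, X1) → no; 1× N (H2, X3) → match; 2× O (H0, X2) → no; 3× C (H3, X4) → no; 1× N (H1, X3) → no.
That gives 1 matching atom.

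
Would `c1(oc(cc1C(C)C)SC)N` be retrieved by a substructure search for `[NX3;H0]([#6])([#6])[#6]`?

No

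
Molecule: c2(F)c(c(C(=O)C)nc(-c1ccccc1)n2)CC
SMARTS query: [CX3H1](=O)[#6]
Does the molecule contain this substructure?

No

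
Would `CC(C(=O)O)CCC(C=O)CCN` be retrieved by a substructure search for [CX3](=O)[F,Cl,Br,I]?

The pattern [CX3](=O)[F,Cl,Br,I] describes a carbonyl carbon bonded to a halogen — an acyl halide.
The closest candidate here is a carboxylic acid group (-C(=O)OH), but the carbonyl is bonded to -OH, not to a halogen. No other fragment satisfies the full query, so there is no match.

No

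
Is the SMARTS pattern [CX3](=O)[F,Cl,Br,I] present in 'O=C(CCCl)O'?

No

The pattern [CX3](=O)[F,Cl,Br,I] describes a carbonyl carbon bonded to a halogen — an acyl halide.
The closest candidate here is a chloro substituent, but the Cl is not on a carbonyl carbon. No other fragment satisfies the full query, so there is no match.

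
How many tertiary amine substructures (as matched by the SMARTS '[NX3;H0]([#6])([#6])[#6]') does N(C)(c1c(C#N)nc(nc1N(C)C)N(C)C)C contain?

3

[NX3;H0]([#6])([#6])[#6] is the SMARTS for a tertiary amine: a trivalent nitrogen with no H, bonded to three carbons.
The molecule carries 3 separate instances of a dimethylamino group (-N(CH3)2) meeting every constraint; each maps to a distinct set of atoms, giving 3 matches.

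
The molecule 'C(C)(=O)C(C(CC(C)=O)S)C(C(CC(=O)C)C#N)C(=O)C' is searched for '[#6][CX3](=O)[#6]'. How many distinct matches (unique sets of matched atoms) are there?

4

[#6][CX3](=O)[#6] is the SMARTS for a ketone: a carbonyl carbon (no H) flanked by two carbons.
The molecule carries 4 separate instances of an acetyl/ketone group (-C(=O)CH3) meeting every constraint; each maps to a distinct set of atoms, giving 4 matches.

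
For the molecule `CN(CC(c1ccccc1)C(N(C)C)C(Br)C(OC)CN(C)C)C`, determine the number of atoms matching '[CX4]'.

Check the 24 heavy atoms by environment: 13× C (X4) → match; 6× c (aromatic, X3) → no; 3× N (X3) → no; 1× O (X2) → no; 1× Br (X1) → no.
That gives 13 matching atoms.

13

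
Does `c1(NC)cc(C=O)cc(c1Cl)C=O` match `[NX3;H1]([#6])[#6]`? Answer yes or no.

Yes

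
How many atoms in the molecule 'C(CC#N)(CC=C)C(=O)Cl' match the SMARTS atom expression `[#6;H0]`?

2

Check the 10 heavy atoms by environment: 3× C (H2) → no; 2× C (H1) → no; 2× C (H0) → match; 1× O (H0) → no; 1× Cl (H0) → no; 1× N (H0) → no.
That gives 2 matching atoms.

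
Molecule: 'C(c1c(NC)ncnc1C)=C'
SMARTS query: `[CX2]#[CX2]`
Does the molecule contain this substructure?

No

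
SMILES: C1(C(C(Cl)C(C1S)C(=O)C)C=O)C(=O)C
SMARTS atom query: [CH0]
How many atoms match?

2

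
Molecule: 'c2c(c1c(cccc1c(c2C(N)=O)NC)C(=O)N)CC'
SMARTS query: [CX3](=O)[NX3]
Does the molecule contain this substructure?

Yes

The pattern [CX3](=O)[NX3] describes a carbonyl carbon bonded to a trivalent nitrogen — an amide.
The molecule carries a primary amide (-C(=O)NH2), whose atoms satisfy every constraint of the query, so the pattern matches.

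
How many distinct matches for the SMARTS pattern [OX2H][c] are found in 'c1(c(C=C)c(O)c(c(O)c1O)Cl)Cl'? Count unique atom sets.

3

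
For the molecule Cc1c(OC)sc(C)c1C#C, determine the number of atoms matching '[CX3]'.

0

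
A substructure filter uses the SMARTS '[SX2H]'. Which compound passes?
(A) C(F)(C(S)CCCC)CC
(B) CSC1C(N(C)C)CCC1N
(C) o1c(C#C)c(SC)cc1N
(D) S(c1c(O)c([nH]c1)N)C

[SX2H] describes an aliphatic sulfur with two connections, one being H (a thiol).
(A) contains a thiol (-SH), which satisfies every atom and bond constraint.
(B) has a methylthio ether (-SCH3) but the sulfur has H0 (bonded to two carbons), not H1.
(C) has a methylthio ether (-SCH3) but the sulfur has H0 (bonded to two carbons), not H1.
(D) has a methylthio ether (-SCH3) but the sulfur has H0 (bonded to two carbons), not H1.
So the answer is (A).

A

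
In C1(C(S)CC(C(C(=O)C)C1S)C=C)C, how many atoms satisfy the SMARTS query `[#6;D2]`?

The query [#6;D2] means: any carbon bonded to exactly two heavy atoms.
Check the 14 heavy atoms by environment: 6× C (D3) → no; 2× C (D2) → match; 1× O (D1) → no; 3× C (D1) → no; 2× S (D1) → no.
That gives 2 matching atoms.

2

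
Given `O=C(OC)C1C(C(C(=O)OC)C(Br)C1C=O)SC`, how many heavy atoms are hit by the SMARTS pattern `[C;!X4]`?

3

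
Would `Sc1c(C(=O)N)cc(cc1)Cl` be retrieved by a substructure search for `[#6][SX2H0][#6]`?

No

The pattern [#6][SX2H0][#6] describes an aliphatic sulfur bridging two carbons with no H on the sulfur — a thioether.
The closest candidate here is a thiol (-SH), but the sulfur has H1, not H0 bridging two carbons. No other fragment satisfies the full query, so there is no match.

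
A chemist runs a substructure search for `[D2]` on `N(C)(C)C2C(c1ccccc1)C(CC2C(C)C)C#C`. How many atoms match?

The query [D2] means: atom with exactly two heavy-atom neighbours.
Check the 19 heavy atoms by environment: 5× C (D3) → no; 2× C (D2) → match; 1× N (D3) → no; 5× C (D1) → no; 1× c (aromatic, D3) → no; 5× c (aromatic, D2) → match.
Summing the matching environments: 2 + 5 = 7 matching atoms.

7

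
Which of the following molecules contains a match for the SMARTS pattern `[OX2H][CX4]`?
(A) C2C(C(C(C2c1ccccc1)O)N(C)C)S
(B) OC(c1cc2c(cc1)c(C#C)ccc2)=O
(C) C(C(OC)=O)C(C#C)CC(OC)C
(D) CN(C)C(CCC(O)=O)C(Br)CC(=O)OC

A

[OX2H][CX4] describes a hydroxyl oxygen bound to an sp3 (X4) carbon (an aliphatic alcohol).
(A) contains a hydroxyl group (-OH), which satisfies every atom and bond constraint.
(B) has a carboxylic acid group (-C(=O)OH) but the -OH is on a CX3 carbonyl carbon, not a CX4 carbon.
(C) has a methoxy ether (-OCH3) but the oxygen has H0 (ether), not H1.
(D) has a carboxylic acid group (-C(=O)OH) but the -OH is on a CX3 carbonyl carbon, not a CX4 carbon.
So the answer is (A).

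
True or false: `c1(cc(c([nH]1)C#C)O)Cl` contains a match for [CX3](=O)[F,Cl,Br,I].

The pattern [CX3](=O)[F,Cl,Br,I] describes a carbonyl carbon bonded to a halogen — an acyl halide.
The closest candidate here is a chloro substituent, but the Cl is not on a carbonyl carbon. No other fragment satisfies the full query, so there is no match.

False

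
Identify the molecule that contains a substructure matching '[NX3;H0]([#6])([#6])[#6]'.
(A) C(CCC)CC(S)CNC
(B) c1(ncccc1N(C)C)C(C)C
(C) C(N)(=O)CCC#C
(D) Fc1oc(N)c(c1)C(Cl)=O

[NX3;H0]([#6])([#6])[#6] describes a trivalent nitrogen with no H, bonded to three carbons (a tertiary amine).
(A) has an N-methylamino group (-NHCH3) but the nitrogen still has one H (H1), not H0.
(B) contains a dimethylamino group (-N(CH3)2), which satisfies every atom and bond constraint.
(C) has a primary amide (-C(=O)NH2) but the amide nitrogen has H2 and only one carbon neighbour.
(D) has a primary amino group (-NH2) but the nitrogen has H2, not H0 with three carbons.
So the answer is (B).

B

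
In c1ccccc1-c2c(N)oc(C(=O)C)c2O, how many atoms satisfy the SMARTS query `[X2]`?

2

Check the 16 heavy atoms by environment: 1× o (aromatic, X2) → match; 10× c (aromatic, X3) → no; 1× N (X3) → no; 1× O (X2) → match; 1× C (X3) → no; 1× O (X1) → no; 1× C (X4) → no.
Summing the matching environments: 1 + 1 = 2 matching atoms.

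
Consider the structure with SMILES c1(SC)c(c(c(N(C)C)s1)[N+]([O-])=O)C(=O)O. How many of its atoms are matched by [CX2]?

The query [CX2] means: C with X2: aliphatic carbon with exactly 2 total connections.
Check the 16 heavy atoms by environment: 1× s (aromatic, X2) → no; 4× c (aromatic, X3) → no; 1× C (X3) → no; 2× O (X1) → no; 1× O (X2) → no; 1× S (X2) → no; 3× C (X4) → no; 1× N (charge +1, X3) → no; 1× O (charge -1, X1) → no; 1× N (X3) → no.
No environment satisfies the query, so 0 matching atoms.

0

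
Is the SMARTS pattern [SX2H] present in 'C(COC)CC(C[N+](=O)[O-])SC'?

No

The pattern [SX2H] describes an aliphatic sulfur with two connections, one being H — a thiol.
The closest candidate here is a methylthio ether (-SCH3), but the sulfur has H0 (bonded to two carbons), not H1. No other fragment satisfies the full query, so there is no match.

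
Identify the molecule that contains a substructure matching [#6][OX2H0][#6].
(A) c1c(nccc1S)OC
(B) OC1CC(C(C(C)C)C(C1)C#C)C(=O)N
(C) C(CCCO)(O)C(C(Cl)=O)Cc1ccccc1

[#6][OX2H0][#6] describes an aliphatic oxygen bridging two carbons with no H on the oxygen (an ether).
(A) contains a methoxy ether (-OCH3), which satisfies every atom and bond constraint.
(B) has a hydroxyl group (-OH) but the oxygen has H1, not H0 bridging two carbons.
(C) has a hydroxyl group (-OH) but the oxygen has H1, not H0 bridging two carbons.
So the answer is (A).

A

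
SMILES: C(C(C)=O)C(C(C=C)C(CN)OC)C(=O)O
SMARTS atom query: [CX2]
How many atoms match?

0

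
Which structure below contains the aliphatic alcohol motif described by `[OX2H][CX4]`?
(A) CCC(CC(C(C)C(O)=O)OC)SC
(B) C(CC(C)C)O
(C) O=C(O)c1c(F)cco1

B

[OX2H][CX4] describes a hydroxyl oxygen bound to an sp3 (X4) carbon (an aliphatic alcohol).
(A) has a methoxy ether (-OCH3) but the oxygen has H0 (ether), not H1.
(B) contains a hydroxyl group (-OH), which satisfies every atom and bond constraint.
(C) has a carboxylic acid group (-C(=O)OH) but the -OH is on a CX3 carbonyl carbon, not a CX4 carbon.
So the answer is (B).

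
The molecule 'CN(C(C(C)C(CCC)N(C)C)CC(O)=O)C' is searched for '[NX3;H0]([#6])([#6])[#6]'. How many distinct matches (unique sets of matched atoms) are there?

[NX3;H0]([#6])([#6])[#6] is the SMARTS for a tertiary amine: a trivalent nitrogen with no H, bonded to three carbons.
The molecule carries 2 separate instances of a dimethylamino group (-N(CH3)2) meeting every constraint; each maps to a distinct set of atoms, giving 2 matches.

2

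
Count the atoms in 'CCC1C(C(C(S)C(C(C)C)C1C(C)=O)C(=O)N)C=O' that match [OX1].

Check the 20 heavy atoms by environment: 12× C (X4) → no; 3× C (X3) → no; 3× O (X1) → match; 1× N (X3) → no; 1× S (X2) → no.
That gives 3 matching atoms.

3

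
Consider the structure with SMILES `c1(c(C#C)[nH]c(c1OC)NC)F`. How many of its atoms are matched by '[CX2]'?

2

The query [CX2] means: C with X2: aliphatic carbon with exactly 2 total connections.
Check the 12 heavy atoms by environment: 1× n (aromatic, X3) → no; 4× c (aromatic, X3) → no; 1× F (X1) → no; 1× N (X3) → no; 2× C (X4) → no; 2× C (X2) → match; 1× O (X2) → no.
That gives 2 matching atoms.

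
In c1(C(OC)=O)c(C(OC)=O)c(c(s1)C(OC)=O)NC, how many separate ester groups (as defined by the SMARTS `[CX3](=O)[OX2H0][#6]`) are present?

[CX3](=O)[OX2H0][#6] is the SMARTS for an ester: a carbonyl carbon bonded to an oxygen that is itself bonded to carbon (no H on that O).
The molecule carries 3 separate instances of a methyl-ester group (-C(=O)OCH3) meeting every constraint; each maps to a distinct set of atoms, giving 3 matches.

3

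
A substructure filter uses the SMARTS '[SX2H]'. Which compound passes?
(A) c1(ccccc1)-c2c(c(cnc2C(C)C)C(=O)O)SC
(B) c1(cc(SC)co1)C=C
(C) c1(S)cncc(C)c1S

[SX2H] describes an aliphatic sulfur with two connections, one being H (a thiol).
(A) has a methylthio ether (-SCH3) but the sulfur has H0 (bonded to two carbons), not H1.
(B) has a methylthio ether (-SCH3) but the sulfur has H0 (bonded to two carbons), not H1.
(C) contains a thiol (-SH), which satisfies every atom and bond constraint.
So the answer is (C).

C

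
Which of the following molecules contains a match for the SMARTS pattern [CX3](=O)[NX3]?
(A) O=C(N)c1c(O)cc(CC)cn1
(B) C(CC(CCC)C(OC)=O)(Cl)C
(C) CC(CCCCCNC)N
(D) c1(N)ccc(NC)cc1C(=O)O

A

[CX3](=O)[NX3] describes a carbonyl carbon bonded to a trivalent nitrogen (an amide).
(A) contains a primary amide (-C(=O)NH2), which satisfies every atom and bond constraint.
(B) has a methyl-ester group (-C(=O)OCH3) but the carbonyl is bonded to O, not to an NX3 nitrogen.
(C) has a primary amino group (-NH2) but the -NH2 is not attached to a carbonyl carbon.
(D) has a primary amino group (-NH2) but the -NH2 is not attached to a carbonyl carbon.
So the answer is (A).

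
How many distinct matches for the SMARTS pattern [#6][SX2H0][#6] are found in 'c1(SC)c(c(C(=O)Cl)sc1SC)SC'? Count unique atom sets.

[#6][SX2H0][#6] is the SMARTS for a thioether: an aliphatic sulfur bridging two carbons with no H on the sulfur.
The molecule carries 3 separate instances of a methylthio ether (-SCH3) meeting every constraint; each maps to a distinct set of atoms, giving 3 matches.

3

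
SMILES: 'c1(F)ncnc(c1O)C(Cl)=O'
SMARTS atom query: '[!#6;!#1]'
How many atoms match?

The query [!#6;!#1] means: not carbon and not hydrogen — any heteroatom.
Check the 11 heavy atoms by environment: 2× n (aromatic) → match; 4× c (aromatic) → no; 1× F → match; 1× C → no; 2× O → match; 1× Cl → match.
Summing the matching environments: 2 + 1 + 2 + 1 = 6 matching atoms.

6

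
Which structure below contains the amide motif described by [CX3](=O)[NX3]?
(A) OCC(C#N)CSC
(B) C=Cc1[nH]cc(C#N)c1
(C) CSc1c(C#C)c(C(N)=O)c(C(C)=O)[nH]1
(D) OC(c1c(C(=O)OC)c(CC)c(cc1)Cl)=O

[CX3](=O)[NX3] describes a carbonyl carbon bonded to a trivalent nitrogen (an amide).
(A) has a nitrile (-C#N) but the nitrile N is NX1 (triple-bonded), not NX3.
(B) has a nitrile (-C#N) but the nitrile N is NX1 (triple-bonded), not NX3.
(C) contains a primary amide (-C(=O)NH2), which satisfies every atom and bond constraint.
(D) has a methyl-ester group (-C(=O)OCH3) but the carbonyl is bonded to O, not to an NX3 nitrogen.
So the answer is (C).

C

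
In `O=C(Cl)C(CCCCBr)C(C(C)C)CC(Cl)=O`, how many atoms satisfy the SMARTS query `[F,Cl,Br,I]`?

3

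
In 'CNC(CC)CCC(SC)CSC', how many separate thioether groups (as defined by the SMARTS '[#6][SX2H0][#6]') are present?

2

[#6][SX2H0][#6] is the SMARTS for a thioether: an aliphatic sulfur bridging two carbons with no H on the sulfur.
The molecule carries 2 separate instances of a methylthio ether (-SCH3) meeting every constraint; each maps to a distinct set of atoms, giving 2 matches.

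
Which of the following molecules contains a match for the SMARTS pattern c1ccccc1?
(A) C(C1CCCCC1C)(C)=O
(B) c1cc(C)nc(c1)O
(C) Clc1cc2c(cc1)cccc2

c1ccccc1 describes six aromatic carbons in a ring (a benzene ring).
(A) has a methyl group (-CH3) but no six-membered all-carbon aromatic ring is present.
(B) has a methyl group (-CH3) but no six-membered all-carbon aromatic ring is present.
(C) contains the required atom environment, so the pattern matches.
So the answer is (C).

C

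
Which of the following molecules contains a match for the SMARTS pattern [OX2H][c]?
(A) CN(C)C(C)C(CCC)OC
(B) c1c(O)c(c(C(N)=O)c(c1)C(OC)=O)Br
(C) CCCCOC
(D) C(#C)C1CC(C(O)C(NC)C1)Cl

[OX2H][c] describes a hydroxyl oxygen attached to an aromatic carbon (a phenol).
(A) has a methoxy ether (-OCH3) but the oxygen has H0, not H1.
(B) contains a hydroxyl group (-OH), which satisfies every atom and bond constraint.
(C) has a methoxy ether (-OCH3) but the oxygen has H0, not H1.
(D) has a hydroxyl group (-OH) but the -OH is on an aliphatic carbon, not an aromatic c.
So the answer is (B).

B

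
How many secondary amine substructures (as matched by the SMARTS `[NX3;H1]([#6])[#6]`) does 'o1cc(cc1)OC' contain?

0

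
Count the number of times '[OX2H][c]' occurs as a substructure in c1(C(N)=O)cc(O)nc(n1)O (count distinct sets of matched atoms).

2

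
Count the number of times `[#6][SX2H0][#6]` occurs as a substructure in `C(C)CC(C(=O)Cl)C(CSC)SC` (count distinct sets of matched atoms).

2

[#6][SX2H0][#6] is the SMARTS for a thioether: an aliphatic sulfur bridging two carbons with no H on the sulfur.
The molecule carries 2 separate instances of a methylthio ether (-SCH3) meeting every constraint; each maps to a distinct set of atoms, giving 2 matches.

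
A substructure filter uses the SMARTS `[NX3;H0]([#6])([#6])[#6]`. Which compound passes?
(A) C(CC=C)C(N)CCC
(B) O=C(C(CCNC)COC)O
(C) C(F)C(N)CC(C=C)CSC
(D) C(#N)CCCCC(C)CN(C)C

D

[NX3;H0]([#6])([#6])[#6] describes a trivalent nitrogen with no H, bonded to three carbons (a tertiary amine).
(A) has a primary amino group (-NH2) but the nitrogen has H2, not H0 with three carbons.
(B) has an N-methylamino group (-NHCH3) but the nitrogen still has one H (H1), not H0.
(C) has a primary amino group (-NH2) but the nitrogen has H2, not H0 with three carbons.
(D) contains a dimethylamino group (-N(CH3)2), which satisfies every atom and bond constraint.
So the answer is (D).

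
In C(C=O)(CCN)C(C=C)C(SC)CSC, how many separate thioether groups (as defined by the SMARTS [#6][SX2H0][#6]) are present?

2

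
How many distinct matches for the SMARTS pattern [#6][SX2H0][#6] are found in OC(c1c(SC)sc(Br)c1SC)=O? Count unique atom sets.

2

[#6][SX2H0][#6] is the SMARTS for a thioether: an aliphatic sulfur bridging two carbons with no H on the sulfur.
The molecule carries 2 separate instances of a methylthio ether (-SCH3) meeting every constraint; each maps to a distinct set of atoms, giving 2 matches.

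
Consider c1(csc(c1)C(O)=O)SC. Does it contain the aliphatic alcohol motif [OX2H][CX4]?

No

The pattern [OX2H][CX4] describes a hydroxyl oxygen bound to an sp3 (X4) carbon — an aliphatic alcohol.
The closest candidate here is a carboxylic acid group (-C(=O)OH), but the -OH is on a CX3 carbonyl carbon, not a CX4 carbon. No other fragment satisfies the full query, so there is no match.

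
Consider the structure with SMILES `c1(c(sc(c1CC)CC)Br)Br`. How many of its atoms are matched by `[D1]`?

4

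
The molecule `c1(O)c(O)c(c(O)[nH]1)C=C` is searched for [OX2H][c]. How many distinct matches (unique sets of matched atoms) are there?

3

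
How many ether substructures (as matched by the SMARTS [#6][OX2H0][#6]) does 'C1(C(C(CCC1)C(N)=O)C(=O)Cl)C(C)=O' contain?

[#6][OX2H0][#6] is the SMARTS for an ether: an aliphatic oxygen bridging two carbons with no H on the oxygen.
No fragment in the molecule satisfies every constraint, giving 0 matches.

0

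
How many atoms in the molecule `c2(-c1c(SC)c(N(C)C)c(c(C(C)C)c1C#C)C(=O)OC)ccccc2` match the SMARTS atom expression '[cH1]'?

5

Check the 26 heavy atoms by environment: 7× c (aromatic, H0) → no; 2× C (H0) → no; 2× O (H0) → no; 6× C (H3) → no; 1× S (H0) → no; 5× c (aromatic, H1) → match; 2× C (H1) → no; 1× N (H0) → no.
That gives 5 matching atoms.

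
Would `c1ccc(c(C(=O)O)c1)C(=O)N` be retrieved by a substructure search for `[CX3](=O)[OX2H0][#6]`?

No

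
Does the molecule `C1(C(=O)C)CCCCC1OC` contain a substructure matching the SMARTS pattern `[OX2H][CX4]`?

The pattern [OX2H][CX4] describes a hydroxyl oxygen bound to an sp3 (X4) carbon — an aliphatic alcohol.
The closest candidate here is a methoxy ether (-OCH3), but the oxygen has H0 (ether), not H1. No other fragment satisfies the full query, so there is no match.

No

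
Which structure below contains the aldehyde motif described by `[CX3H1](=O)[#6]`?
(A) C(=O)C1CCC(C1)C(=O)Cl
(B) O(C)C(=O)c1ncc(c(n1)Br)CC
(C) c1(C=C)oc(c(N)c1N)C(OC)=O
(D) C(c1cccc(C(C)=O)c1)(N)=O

A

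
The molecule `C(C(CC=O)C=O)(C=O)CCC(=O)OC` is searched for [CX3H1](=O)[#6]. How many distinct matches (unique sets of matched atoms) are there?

[CX3H1](=O)[#6] is the SMARTS for an aldehyde: an sp2 carbon with one H, double-bonded to O and single-bonded to carbon.
The molecule carries 3 separate instances of an aldehyde (-CHO) meeting every constraint; each maps to a distinct set of atoms, giving 3 matches.

3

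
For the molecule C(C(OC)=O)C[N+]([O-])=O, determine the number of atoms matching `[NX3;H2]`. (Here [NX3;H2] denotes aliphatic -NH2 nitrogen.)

0

Check the 9 heavy atoms by environment: 2× C (H2, X4) → no; 1× C (H0, X3) → no; 2× O (H0, X1) → no; 1× O (H0, X2) → no; 1× C (H3, X4) → no; 1× N (charge +1, H0, X3) → no; 1× O (charge -1, H0, X1) → no.
No environment satisfies the query, so 0 matching atoms.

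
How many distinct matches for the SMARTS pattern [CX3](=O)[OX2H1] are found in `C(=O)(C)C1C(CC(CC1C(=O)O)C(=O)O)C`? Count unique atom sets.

2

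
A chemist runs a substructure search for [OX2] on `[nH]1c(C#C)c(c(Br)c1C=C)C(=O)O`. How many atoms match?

1

The query [OX2] means: aliphatic oxygen with two total connections — ether, hydroxyl, or ester single-bond O.
Check the 13 heavy atoms by environment: 1× n (aromatic, X3) → no; 4× c (aromatic, X3) → no; 3× C (X3) → no; 1× O (X1) → no; 1× O (X2) → match; 2× C (X2) → no; 1× Br (X1) → no.
That gives 1 matching atom.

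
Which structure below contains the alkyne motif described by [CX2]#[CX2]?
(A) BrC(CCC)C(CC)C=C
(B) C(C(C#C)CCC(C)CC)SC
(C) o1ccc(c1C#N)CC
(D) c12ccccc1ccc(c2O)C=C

[CX2]#[CX2] describes a carbon-carbon triple bond (an alkyne).
(A) has a vinyl group (-CH=CH2) but the C=C is a double bond; both carbons are CX3, not CX2.
(B) contains an ethynyl group (-C#CH), which satisfies every atom and bond constraint.
(C) has a nitrile (-C#N) but the triple bond is C#N, not C#C.
(D) has a vinyl group (-CH=CH2) but the C=C is a double bond; both carbons are CX3, not CX2.
So the answer is (B).

B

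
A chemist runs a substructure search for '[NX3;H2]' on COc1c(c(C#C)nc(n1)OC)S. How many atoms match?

0

The query [NX3;H2] means: aliphatic N with 3 total connections, two of them H — an -NH2 nitrogen (amine or amide).
Check the 13 heavy atoms by environment: 2× n (aromatic, H0, X2) → no; 4× c (aromatic, H0, X3) → no; 1× S (H1, X2) → no; 1× C (H0, X2) → no; 1× C (H1, X2) → no; 2× O (H0, X2) → no; 2× C (H3, X4) → no.
No environment satisfies the query, so 0 matching atoms.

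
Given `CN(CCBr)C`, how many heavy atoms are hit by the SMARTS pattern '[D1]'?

The query [D1] means: atom with exactly one heavy-atom neighbour (degree 1).
Check the 6 heavy atoms by environment: 2× C (D2) → no; 1× Br (D1) → match; 1× N (D3) → no; 2× C (D1) → match.
Summing the matching environments: 1 + 2 = 3 matching atoms.

3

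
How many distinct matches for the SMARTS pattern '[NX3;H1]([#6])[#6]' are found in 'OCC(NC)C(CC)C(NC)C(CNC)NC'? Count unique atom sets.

4

[NX3;H1]([#6])[#6] is the SMARTS for a secondary amine: a trivalent nitrogen with one H, bonded to two carbons.
The molecule carries 4 separate instances of an N-methylamino group (-NHCH3) meeting every constraint; each maps to a distinct set of atoms, giving 4 matches.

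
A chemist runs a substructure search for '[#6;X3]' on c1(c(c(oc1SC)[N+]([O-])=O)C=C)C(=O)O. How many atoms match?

7

The query [#6;X3] means: any carbon (aromatic or not) with three total connections.
Check the 15 heavy atoms by environment: 1× o (aromatic, X2) → no; 4× c (aromatic, X3) → match; 1× S (X2) → no; 1× C (X4) → no; 3× C (X3) → match; 2× O (X1) → no; 1× O (X2) → no; 1× N (charge +1, X3) → no; 1× O (charge -1, X1) → no.
Summing the matching environments: 4 + 3 = 7 matching atoms.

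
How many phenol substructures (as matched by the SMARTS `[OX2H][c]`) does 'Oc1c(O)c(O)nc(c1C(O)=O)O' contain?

4

[OX2H][c] is the SMARTS for a phenol: a hydroxyl oxygen attached to an aromatic carbon.
The molecule carries 4 separate instances of a hydroxyl group (-OH) meeting every constraint; each maps to a distinct set of atoms, giving 4 matches.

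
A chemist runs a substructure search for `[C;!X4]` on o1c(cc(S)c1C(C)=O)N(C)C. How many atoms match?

1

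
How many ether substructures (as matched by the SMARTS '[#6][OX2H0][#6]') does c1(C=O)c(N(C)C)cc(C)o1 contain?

0

[#6][OX2H0][#6] is the SMARTS for an ether: an aliphatic oxygen bridging two carbons with no H on the oxygen.
No fragment in the molecule satisfies every constraint, giving 0 matches.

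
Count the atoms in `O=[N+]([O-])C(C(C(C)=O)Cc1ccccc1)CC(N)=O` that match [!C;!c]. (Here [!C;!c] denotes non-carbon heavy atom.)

6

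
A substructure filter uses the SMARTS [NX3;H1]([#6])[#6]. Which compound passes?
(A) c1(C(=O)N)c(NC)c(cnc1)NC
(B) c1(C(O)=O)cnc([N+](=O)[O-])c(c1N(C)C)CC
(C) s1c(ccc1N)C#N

A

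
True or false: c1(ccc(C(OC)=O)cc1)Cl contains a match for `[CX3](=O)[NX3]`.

The pattern [CX3](=O)[NX3] describes a carbonyl carbon bonded to a trivalent nitrogen — an amide.
The closest candidate here is a methyl-ester group (-C(=O)OCH3), but the carbonyl is bonded to O, not to an NX3 nitrogen. No other fragment satisfies the full query, so there is no match.

False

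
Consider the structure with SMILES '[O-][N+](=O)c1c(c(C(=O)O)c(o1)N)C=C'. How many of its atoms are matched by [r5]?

Check the 14 heavy atoms by environment: 1× o (aromatic, in 5-ring) → match; 4× c (aromatic, in 5-ring) → match; 1× N (charge +1, acyclic) → no; 1× O (charge -1, acyclic) → no; 3× O (acyclic) → no; 1× N (acyclic) → no; 3× C (acyclic) → no.
Summing the matching environments: 1 + 4 = 5 matching atoms.

5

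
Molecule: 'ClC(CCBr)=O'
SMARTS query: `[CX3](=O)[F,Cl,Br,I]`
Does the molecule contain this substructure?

The pattern [CX3](=O)[F,Cl,Br,I] describes a carbonyl carbon bonded to a halogen — an acyl halide.
The molecule carries an acyl chloride (-C(=O)Cl), whose atoms satisfy every constraint of the query, so the pattern matches.

Yes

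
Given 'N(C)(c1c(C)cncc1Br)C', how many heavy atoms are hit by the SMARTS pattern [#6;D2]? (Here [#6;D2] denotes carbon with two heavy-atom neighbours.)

2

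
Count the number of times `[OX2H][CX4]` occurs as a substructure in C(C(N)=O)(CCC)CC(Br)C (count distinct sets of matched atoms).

0

[OX2H][CX4] is the SMARTS for an aliphatic alcohol: a hydroxyl oxygen bound to an sp3 (X4) carbon.
No fragment in the molecule satisfies every constraint, giving 0 matches.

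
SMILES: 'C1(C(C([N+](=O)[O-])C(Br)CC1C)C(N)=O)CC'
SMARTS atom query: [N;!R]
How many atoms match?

2

The query [N;!R] means: aliphatic nitrogen not in a ring.
Check the 16 heavy atoms by environment: 6× C (in 6-ring) → no; 4× C (acyclic) → no; 2× O (acyclic) → no; 1× N (acyclic) → match; 1× N (charge +1, acyclic) → match; 1× O (charge -1, acyclic) → no; 1× Br (acyclic) → no.
Summing the matching environments: 1 + 1 = 2 matching atoms.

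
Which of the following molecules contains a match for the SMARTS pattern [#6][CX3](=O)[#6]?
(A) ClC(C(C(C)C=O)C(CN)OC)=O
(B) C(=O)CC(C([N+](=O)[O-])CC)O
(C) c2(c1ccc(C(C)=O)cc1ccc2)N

C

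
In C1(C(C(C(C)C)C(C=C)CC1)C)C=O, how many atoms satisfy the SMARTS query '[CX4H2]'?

2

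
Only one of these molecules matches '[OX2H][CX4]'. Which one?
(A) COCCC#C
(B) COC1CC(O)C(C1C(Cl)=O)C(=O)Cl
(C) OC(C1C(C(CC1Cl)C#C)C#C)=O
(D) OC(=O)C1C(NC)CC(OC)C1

B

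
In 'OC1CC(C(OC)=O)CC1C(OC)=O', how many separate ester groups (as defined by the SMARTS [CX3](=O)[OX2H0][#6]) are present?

2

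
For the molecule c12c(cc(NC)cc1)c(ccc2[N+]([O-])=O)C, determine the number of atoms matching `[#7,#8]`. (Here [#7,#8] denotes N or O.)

The query [#7,#8] means: nitrogen or oxygen (comma = OR).
Check the 16 heavy atoms by environment: 10× c (aromatic) → no; 1× N (charge +1) → match; 1× O (charge -1) → match; 1× O → match; 1× N → match; 2× C → no.
Summing the matching environments: 1 + 1 + 1 + 1 = 4 matching atoms.

4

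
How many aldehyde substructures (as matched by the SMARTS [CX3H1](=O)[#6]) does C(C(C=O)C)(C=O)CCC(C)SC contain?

2

[CX3H1](=O)[#6] is the SMARTS for an aldehyde: an sp2 carbon with one H, double-bonded to O and single-bonded to carbon.
The molecule carries 2 separate instances of an aldehyde (-CHO) meeting every constraint; each maps to a distinct set of atoms, giving 2 matches.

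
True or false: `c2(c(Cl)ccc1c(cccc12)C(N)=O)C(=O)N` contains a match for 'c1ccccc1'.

True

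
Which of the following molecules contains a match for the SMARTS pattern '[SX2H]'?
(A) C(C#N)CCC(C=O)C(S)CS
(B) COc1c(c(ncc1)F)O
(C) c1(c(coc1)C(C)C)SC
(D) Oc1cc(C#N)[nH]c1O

[SX2H] describes an aliphatic sulfur with two connections, one being H (a thiol).
(A) contains a thiol (-SH), which satisfies every atom and bond constraint.
(B) has a hydroxyl group (-OH) but it is an -OH, not an -SH.
(C) has a methylthio ether (-SCH3) but the sulfur has H0 (bonded to two carbons), not H1.
(D) has a hydroxyl group (-OH) but it is an -OH, not an -SH.
So the answer is (A).

A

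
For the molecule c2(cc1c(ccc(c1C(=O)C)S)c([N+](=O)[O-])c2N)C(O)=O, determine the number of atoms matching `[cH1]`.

3

The query [cH1] means: aromatic carbon bearing exactly one hydrogen.
Check the 21 heavy atoms by environment: 7× c (aromatic, H0) → no; 3× c (aromatic, H1) → match; 1× N (charge +1, H0) → no; 1× O (charge -1, H0) → no; 3× O (H0) → no; 1× N (H2) → no; 2× C (H0) → no; 1× C (H3) → no; 1× O (H1) → no; 1× S (H1) → no.
That gives 3 matching atoms.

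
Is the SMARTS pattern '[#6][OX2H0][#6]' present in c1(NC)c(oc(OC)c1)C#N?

Yes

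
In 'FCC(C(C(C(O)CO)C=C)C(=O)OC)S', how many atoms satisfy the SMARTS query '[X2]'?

Check the 16 heavy atoms by environment: 7× C (X4) → no; 3× C (X3) → no; 1× O (X1) → no; 3× O (X2) → match; 1× S (X2) → match; 1× F (X1) → no.
Summing the matching environments: 3 + 1 = 4 matching atoms.

4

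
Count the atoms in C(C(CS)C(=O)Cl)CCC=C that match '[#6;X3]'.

The query [#6;X3] means: any carbon (aromatic or not) with three total connections.
Check the 11 heavy atoms by environment: 5× C (X4) → no; 3× C (X3) → match; 1× S (X2) → no; 1× O (X1) → no; 1× Cl (X1) → no.
That gives 3 matching atoms.

3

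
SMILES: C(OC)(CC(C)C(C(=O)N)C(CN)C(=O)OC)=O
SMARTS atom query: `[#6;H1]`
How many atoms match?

3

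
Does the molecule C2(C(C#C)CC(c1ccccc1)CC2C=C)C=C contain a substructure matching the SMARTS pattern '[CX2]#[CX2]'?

Yes

The pattern [CX2]#[CX2] describes a carbon-carbon triple bond — an alkyne.
The molecule carries an ethynyl group (-C#CH), whose atoms satisfy every constraint of the query, so the pattern matches.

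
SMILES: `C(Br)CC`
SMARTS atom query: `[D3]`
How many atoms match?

0

Check the 4 heavy atoms by environment: 2× C (D2) → no; 1× Br (D1) → no; 1× C (D1) → no.
No environment satisfies the query, so 0 matching atoms.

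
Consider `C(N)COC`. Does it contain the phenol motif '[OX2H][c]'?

No

The pattern [OX2H][c] describes a hydroxyl oxygen attached to an aromatic carbon — a phenol.
The closest candidate here is a methoxy ether (-OCH3), but the oxygen has H0, not H1. No other fragment satisfies the full query, so there is no match.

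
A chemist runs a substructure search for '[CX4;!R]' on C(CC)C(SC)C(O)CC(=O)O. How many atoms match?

7

Check the 12 heavy atoms by environment: 7× C (X4, acyclic) → match; 1× C (X3, acyclic) → no; 1× O (X1, acyclic) → no; 2× O (X2, acyclic) → no; 1× S (X2, acyclic) → no.
That gives 7 matching atoms.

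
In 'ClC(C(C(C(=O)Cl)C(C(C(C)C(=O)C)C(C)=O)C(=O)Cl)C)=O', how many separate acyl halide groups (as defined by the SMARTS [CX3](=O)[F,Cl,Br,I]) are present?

3

[CX3](=O)[F,Cl,Br,I] is the SMARTS for an acyl halide: a carbonyl carbon bonded to a halogen.
The molecule carries 3 separate instances of an acyl chloride (-C(=O)Cl) meeting every constraint; each maps to a distinct set of atoms, giving 3 matches.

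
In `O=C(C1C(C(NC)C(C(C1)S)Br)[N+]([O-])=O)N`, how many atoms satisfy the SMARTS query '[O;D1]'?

3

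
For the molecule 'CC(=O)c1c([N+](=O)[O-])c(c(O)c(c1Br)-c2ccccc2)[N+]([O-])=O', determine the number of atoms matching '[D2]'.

The query [D2] means: atom with exactly two heavy-atom neighbours.
Check the 23 heavy atoms by environment: 7× c (aromatic, D3) → no; 2× N (charge +1, D3) → no; 2× O (charge -1, D1) → no; 4× O (D1) → no; 1× Br (D1) → no; 5× c (aromatic, D2) → match; 1× C (D3) → no; 1× C (D1) → no.
That gives 5 matching atoms.

5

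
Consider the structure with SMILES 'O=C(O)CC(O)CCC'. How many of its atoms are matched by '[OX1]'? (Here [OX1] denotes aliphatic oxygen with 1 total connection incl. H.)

The query [OX1] means: aliphatic oxygen with one total connection — typically a carbonyl =O or an oxide.
Check the 9 heavy atoms by environment: 5× C (X4) → no; 1× C (X3) → no; 1× O (X1) → match; 2× O (X2) → no.
That gives 1 matching atom.

1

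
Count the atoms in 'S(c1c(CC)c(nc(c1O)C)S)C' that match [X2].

The query [X2] means: any atom with exactly two total connections (bonds + H).
Check the 13 heavy atoms by environment: 1× n (aromatic, X2) → match; 5× c (aromatic, X3) → no; 2× S (X2) → match; 1× O (X2) → match; 4× C (X4) → no.
Summing the matching environments: 1 + 2 + 1 = 4 matching atoms.

4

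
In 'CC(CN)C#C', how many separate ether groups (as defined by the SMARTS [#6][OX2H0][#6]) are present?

0

[#6][OX2H0][#6] is the SMARTS for an ether: an aliphatic oxygen bridging two carbons with no H on the oxygen.
No fragment in the molecule satisfies every constraint, giving 0 matches.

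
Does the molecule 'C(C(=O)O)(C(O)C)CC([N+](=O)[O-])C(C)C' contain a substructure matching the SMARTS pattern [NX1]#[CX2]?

No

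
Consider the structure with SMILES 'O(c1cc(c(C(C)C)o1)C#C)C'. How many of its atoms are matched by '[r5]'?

The query [r5] means: r5 matches atoms in a five-membered ring.
Check the 12 heavy atoms by environment: 1× o (aromatic, in 5-ring) → match; 4× c (aromatic, in 5-ring) → match; 1× O (acyclic) → no; 6× C (acyclic) → no.
Summing the matching environments: 1 + 4 = 5 matching atoms.

5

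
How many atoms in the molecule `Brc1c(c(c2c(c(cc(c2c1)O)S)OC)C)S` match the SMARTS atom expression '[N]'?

0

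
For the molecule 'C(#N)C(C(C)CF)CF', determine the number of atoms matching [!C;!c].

3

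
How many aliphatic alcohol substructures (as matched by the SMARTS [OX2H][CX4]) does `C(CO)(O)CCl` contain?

2

[OX2H][CX4] is the SMARTS for an aliphatic alcohol: a hydroxyl oxygen bound to an sp3 (X4) carbon.
The molecule carries 2 separate instances of a hydroxyl group (-OH) meeting every constraint; each maps to a distinct set of atoms, giving 2 matches.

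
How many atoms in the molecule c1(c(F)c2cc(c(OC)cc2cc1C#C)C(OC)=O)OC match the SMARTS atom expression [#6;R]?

10

The query [#6;R] means: carbon that is part of a ring.
Check the 21 heavy atoms by environment: 10× c (aromatic, in 6-ring) → match; 4× O (acyclic) → no; 6× C (acyclic) → no; 1× F (acyclic) → no.
That gives 10 matching atoms.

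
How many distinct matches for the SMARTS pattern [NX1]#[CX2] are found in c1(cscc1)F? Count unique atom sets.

0

[NX1]#[CX2] is the SMARTS for a nitrile: a nitrogen triple-bonded to a two-connected carbon.
No fragment in the molecule satisfies every constraint, giving 0 matches.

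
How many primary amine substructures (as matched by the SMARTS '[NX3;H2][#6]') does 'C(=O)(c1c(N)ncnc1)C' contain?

1

[NX3;H2][#6] is the SMARTS for a primary amine: a trivalent nitrogen with two H attached to carbon.
Exactly one fragment in the molecule meets all constraints, giving 1 match.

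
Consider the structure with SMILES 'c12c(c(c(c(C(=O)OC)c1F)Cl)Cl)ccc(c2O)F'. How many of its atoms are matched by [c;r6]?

10

The query [c;r6] means: aromatic carbon that belongs to a six-membered ring.
Check the 19 heavy atoms by environment: 10× c (aromatic, in 6-ring) → match; 2× Cl (acyclic) → no; 2× C (acyclic) → no; 3× O (acyclic) → no; 2× F (acyclic) → no.
That gives 10 matching atoms.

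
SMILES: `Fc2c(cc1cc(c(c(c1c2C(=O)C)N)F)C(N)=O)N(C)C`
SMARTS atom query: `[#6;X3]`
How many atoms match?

The query [#6;X3] means: any carbon (aromatic or not) with three total connections.
Check the 22 heavy atoms by environment: 10× c (aromatic, X3) → match; 3× N (X3) → no; 3× C (X4) → no; 2× C (X3) → match; 2× O (X1) → no; 2× F (X1) → no.
Summing the matching environments: 10 + 2 = 12 matching atoms.

12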